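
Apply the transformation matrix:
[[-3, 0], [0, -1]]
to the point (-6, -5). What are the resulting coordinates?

Matrix multiplication:
[[-3, 0], [0, -1]] × [-6, -5]ᵀ
= [(-3)(-6) + (0)(-5), (0)(-6) + (-1)(-5)]ᵀ
= [18, 5]ᵀ
Result: (18, 5)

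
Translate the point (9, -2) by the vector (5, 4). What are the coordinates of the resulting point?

Translation by (5, 4) (homogeneous matrix [[1, 0, 5], [0, 1, 4], [0, 0, 1]]):
x' = 9 + 5 = 14
y' = -2 + 4 = 2
Result: (14, 2)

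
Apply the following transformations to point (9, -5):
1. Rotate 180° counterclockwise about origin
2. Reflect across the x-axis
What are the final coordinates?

Step 1: Rotate 180° → (-9, 5)
Step 2: Reflect across x-axis → (-9, -5)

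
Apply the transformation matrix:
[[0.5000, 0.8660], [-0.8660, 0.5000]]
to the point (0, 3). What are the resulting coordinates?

Matrix multiplication:
[[0.5000, 0.8660], [-0.8660, 0.5000]] × [0, 3]ᵀ
= [(0.5000)(0) + (0.8660)(3), (-0.8660)(0) + (0.5000)(3)]ᵀ
= [2.5980, 1.5000]ᵀ
Result: (2.5980, 1.5000)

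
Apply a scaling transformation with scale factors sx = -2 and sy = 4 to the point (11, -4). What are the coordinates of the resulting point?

Scaling matrix:
[[-2, 0], [0, 4]]
Result: (11 × -2, -4 × 4) = (-22, -16)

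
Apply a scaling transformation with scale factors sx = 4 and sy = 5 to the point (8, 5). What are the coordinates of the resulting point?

Scaling matrix:
[[4, 0], [0, 5]]
Result: (8 × 4, 5 × 5) = (32, 25)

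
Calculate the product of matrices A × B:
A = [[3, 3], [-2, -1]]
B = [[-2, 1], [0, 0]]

Matrix multiplication:
C[0][0] = 3×-2 + 3×0 = -6
C[0][1] = 3×1 + 3×0 = 3
C[1][0] = -2×-2 + -1×0 = 4
C[1][1] = -2×1 + -1×0 = -2
Result: [[-6, 3], [4, -2]]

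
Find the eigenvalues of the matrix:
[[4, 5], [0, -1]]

Characteristic equation: det(A - λI) = 0
λ² - (trace)λ + (det) = 0
trace = 4 + -1 = 3, det = (4)(-1) - (5)(0) = -4
λ² - (3)λ + (-4) = 0
λ = (3 ± √((3)² - 4·(-4))) / 2 = (3 ± √25) / 2
Solving: λ = -1, 4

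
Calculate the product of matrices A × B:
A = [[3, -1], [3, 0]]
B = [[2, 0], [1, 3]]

Matrix multiplication:
C[0][0] = 3×2 + -1×1 = 5
C[0][1] = 3×0 + -1×3 = -3
C[1][0] = 3×2 + 0×1 = 6
C[1][1] = 3×0 + 0×3 = 0
Result: [[5, -3], [6, 0]]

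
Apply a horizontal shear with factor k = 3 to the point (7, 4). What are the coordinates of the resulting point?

Shear matrix for horizontal shear with factor k = 3:
[[1, 3], [0, 1]]
Result: (7, 4) → (19, 4)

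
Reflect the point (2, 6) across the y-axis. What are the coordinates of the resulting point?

Reflection across y-axis: (2, 6) → (-2, 6)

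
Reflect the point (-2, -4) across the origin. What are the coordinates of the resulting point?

Reflection across origin: (-2, -4) → (2, 4)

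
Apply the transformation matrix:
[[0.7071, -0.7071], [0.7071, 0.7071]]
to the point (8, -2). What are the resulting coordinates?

Matrix multiplication:
[[0.7071, -0.7071], [0.7071, 0.7071]] × [8, -2]ᵀ
= [(0.7071)(8) + (-0.7071)(-2), (0.7071)(8) + (0.7071)(-2)]ᵀ
= [7.0710, 4.2426]ᵀ
Result: (7.0710, 4.2426)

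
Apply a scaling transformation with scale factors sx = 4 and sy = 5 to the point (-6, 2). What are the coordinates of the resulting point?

Scaling matrix:
[[4, 0], [0, 5]]
Result: (-6 × 4, 2 × 5) = (-24, 10)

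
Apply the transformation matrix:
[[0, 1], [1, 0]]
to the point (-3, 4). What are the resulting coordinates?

Matrix multiplication:
[[0, 1], [1, 0]] × [-3, 4]ᵀ
= [(0)(-3) + (1)(4), (1)(-3) + (0)(4)]ᵀ
= [4, -3]ᵀ
Result: (4, -3)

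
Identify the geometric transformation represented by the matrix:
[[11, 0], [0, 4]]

This matrix represents: non-uniform scaling by sx = 11, sy = 4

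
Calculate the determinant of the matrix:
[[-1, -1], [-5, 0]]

For a 2×2 matrix [[a, b], [c, d]], det = ad - bc
det = (-1)(0) - (-1)(-5) = 0 - 5 = -5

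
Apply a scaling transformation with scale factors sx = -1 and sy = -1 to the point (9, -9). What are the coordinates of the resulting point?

Scaling matrix:
[[-1, 0], [0, -1]]
Result: (9 × -1, -9 × -1) = (-9, 9)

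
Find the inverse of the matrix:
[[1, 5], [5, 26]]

For [[a,b],[c,d]], inverse = (1/det)·[[d,-b],[-c,a]]
det = (1)(26) - (5)(5) = 26 - 25 = 1
Inverse = [[26, -5], [-5, 1]]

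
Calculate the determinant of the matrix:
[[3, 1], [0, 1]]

For a 2×2 matrix [[a, b], [c, d]], det = ad - bc
det = (3)(1) - (1)(0) = 3 - 0 = 3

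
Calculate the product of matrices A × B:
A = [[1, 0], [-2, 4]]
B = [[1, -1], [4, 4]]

Matrix multiplication:
C[0][0] = 1×1 + 0×4 = 1
C[0][1] = 1×-1 + 0×4 = -1
C[1][0] = -2×1 + 4×4 = 14
C[1][1] = -2×-1 + 4×4 = 18
Result: [[1, -1], [14, 18]]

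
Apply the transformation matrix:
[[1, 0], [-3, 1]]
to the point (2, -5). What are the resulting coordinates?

Matrix multiplication:
[[1, 0], [-3, 1]] × [2, -5]ᵀ
= [(1)(2) + (0)(-5), (-3)(2) + (1)(-5)]ᵀ
= [2, -11]ᵀ
Result: (2, -11)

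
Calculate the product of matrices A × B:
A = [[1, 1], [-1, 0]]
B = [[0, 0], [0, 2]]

Matrix multiplication:
C[0][0] = 1×0 + 1×0 = 0
C[0][1] = 1×0 + 1×2 = 2
C[1][0] = -1×0 + 0×0 = 0
C[1][1] = -1×0 + 0×2 = 0
Result: [[0, 2], [0, 0]]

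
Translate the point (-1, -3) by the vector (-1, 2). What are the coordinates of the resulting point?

Translation by (-1, 2) (homogeneous matrix [[1, 0, -1], [0, 1, 2], [0, 0, 1]]):
x' = -1 + -1 = -2
y' = -3 + 2 = -1
Result: (-2, -1)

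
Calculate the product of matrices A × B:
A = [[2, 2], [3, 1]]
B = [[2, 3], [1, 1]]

Matrix multiplication:
C[0][0] = 2×2 + 2×1 = 6
C[0][1] = 2×3 + 2×1 = 8
C[1][0] = 3×2 + 1×1 = 7
C[1][1] = 3×3 + 1×1 = 10
Result: [[6, 8], [7, 10]]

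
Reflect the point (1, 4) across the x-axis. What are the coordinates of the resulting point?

Reflection across x-axis: (1, 4) → (1, -4)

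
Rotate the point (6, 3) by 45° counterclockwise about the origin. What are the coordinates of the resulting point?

Rotation matrix for 45°: [[cos 45°, -sin 45°], [sin 45°, cos 45°]] ≈ [[0.707107, -0.707107], [0.707107, 0.707107]]
[[0.707107, -0.707107], [0.707107, 0.707107]] × [6, 3]ᵀ ≈ [2.1213, 6.3640]ᵀ
Result: (2.1213, 6.3640)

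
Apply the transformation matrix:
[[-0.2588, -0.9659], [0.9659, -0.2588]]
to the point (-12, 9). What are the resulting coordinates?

Matrix multiplication:
[[-0.2588, -0.9659], [0.9659, -0.2588]] × [-12, 9]ᵀ
= [(-0.2588)(-12) + (-0.9659)(9), (0.9659)(-12) + (-0.2588)(9)]ᵀ
= [-5.5875, -13.9200]ᵀ
Result: (-5.5875, -13.9200)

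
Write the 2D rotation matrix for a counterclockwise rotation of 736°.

Rotation matrix formula: [[cos θ, -sin θ], [sin θ, cos θ]]
For θ = 736°:
cos(736°) = 0.9613
sin(736°) = 0.2756
Result: [[0.9613, -0.2756], [0.2756, 0.9613]]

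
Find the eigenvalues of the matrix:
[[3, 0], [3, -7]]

Characteristic equation: det(A - λI) = 0
λ² - (trace)λ + (det) = 0
trace = 3 + -7 = -4, det = (3)(-7) - (0)(3) = -21
λ² - (-4)λ + (-21) = 0
λ = (-4 ± √((-4)² - 4·(-21))) / 2 = (-4 ± √100) / 2
Solving: λ = -7, 3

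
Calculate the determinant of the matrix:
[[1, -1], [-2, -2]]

For a 2×2 matrix [[a, b], [c, d]], det = ad - bc
det = (1)(-2) - (-1)(-2) = -2 - 2 = -4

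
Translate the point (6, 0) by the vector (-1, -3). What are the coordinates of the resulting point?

Translation by (-1, -3) (homogeneous matrix [[1, 0, -1], [0, 1, -3], [0, 0, 1]]):
x' = 6 + -1 = 5
y' = 0 + -3 = -3
Result: (5, -3)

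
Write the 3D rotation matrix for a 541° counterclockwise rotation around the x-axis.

Rotation matrix for counterclockwise 541° around x-axis:
cos(541°) = -0.9998, sin(541°) = -0.0175
Result: [[1, 0, 0], [0, -0.9998, 0.0175], [0, -0.0175, -0.9998]]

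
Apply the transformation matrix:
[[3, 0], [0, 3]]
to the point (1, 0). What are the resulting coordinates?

Matrix multiplication:
[[3, 0], [0, 3]] × [1, 0]ᵀ
= [(3)(1) + (0)(0), (0)(1) + (3)(0)]ᵀ
= [3, 0]ᵀ
Result: (3, 0)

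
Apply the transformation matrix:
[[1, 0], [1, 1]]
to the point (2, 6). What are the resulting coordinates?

Matrix multiplication:
[[1, 0], [1, 1]] × [2, 6]ᵀ
= [(1)(2) + (0)(6), (1)(2) + (1)(6)]ᵀ
= [2, 8]ᵀ
Result: (2, 8)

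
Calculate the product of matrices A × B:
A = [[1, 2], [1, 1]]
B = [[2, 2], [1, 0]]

Matrix multiplication:
C[0][0] = 1×2 + 2×1 = 4
C[0][1] = 1×2 + 2×0 = 2
C[1][0] = 1×2 + 1×1 = 3
C[1][1] = 1×2 + 1×0 = 2
Result: [[4, 2], [3, 2]]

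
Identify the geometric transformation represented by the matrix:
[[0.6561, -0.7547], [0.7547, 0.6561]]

This matrix represents: rotation by 49° counterclockwise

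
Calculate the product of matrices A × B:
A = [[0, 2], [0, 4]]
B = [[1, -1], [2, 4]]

Matrix multiplication:
C[0][0] = 0×1 + 2×2 = 4
C[0][1] = 0×-1 + 2×4 = 8
C[1][0] = 0×1 + 4×2 = 8
C[1][1] = 0×-1 + 4×4 = 16
Result: [[4, 8], [8, 16]]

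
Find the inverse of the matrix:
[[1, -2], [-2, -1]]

For [[a,b],[c,d]], inverse = (1/det)·[[d,-b],[-c,a]]
det = (1)(-1) - (-2)(-2) = -1 - 4 = -5
Inverse = (1/-5)·[[-1, 2], [2, 1]]
= [[1/5, -2/5], [-2/5, -1/5]]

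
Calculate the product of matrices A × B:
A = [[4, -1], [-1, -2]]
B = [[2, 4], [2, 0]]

Matrix multiplication:
C[0][0] = 4×2 + -1×2 = 6
C[0][1] = 4×4 + -1×0 = 16
C[1][0] = -1×2 + -2×2 = -6
C[1][1] = -1×4 + -2×0 = -4
Result: [[6, 16], [-6, -4]]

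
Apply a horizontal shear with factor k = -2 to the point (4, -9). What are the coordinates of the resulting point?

Shear matrix for horizontal shear with factor k = -2:
[[1, -2], [0, 1]]
Result: (4, -9) → (22, -9)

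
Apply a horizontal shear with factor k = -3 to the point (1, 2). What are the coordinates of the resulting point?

Shear matrix for horizontal shear with factor k = -3:
[[1, -3], [0, 1]]
Result: (1, 2) → (-5, 2)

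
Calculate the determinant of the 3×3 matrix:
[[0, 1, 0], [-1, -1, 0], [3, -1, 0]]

Expansion along first row:
det = 0·det([[-1,0],[-1,0]]) - 1·det([[-1,0],[3,0]]) + 0·det([[-1,-1],[3,-1]])
    = 0·(-1·0 - 0·-1) - 1·(-1·0 - 0·3) + 0·(-1·-1 - -1·3)
    = 0·0 - 1·0 + 0·4
    = 0 + 0 + 0 = 0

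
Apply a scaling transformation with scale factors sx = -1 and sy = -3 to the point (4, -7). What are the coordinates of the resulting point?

Scaling matrix:
[[-1, 0], [0, -3]]
Result: (4 × -1, -7 × -3) = (-4, 21)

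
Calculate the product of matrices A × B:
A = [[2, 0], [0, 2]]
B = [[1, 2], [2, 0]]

Matrix multiplication:
C[0][0] = 2×1 + 0×2 = 2
C[0][1] = 2×2 + 0×0 = 4
C[1][0] = 0×1 + 2×2 = 4
C[1][1] = 0×2 + 2×0 = 0
Result: [[2, 4], [4, 0]]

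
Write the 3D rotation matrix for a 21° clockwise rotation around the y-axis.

Rotation matrix for clockwise 21° around y-axis:
A clockwise rotation by 21° is a counterclockwise rotation by -21°.
cos(-21°) = 0.9336, sin(-21°) = -0.3584
Result: [[0.9336, 0, -0.3584], [0, 1, 0], [0.3584, 0, 0.9336]]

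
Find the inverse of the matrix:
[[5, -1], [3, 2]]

For [[a,b],[c,d]], inverse = (1/det)·[[d,-b],[-c,a]]
det = (5)(2) - (-1)(3) = 10 - -3 = 13
Inverse = (1/13)·[[2, 1], [-3, 5]]
= [[2/13, 1/13], [-3/13, 5/13]]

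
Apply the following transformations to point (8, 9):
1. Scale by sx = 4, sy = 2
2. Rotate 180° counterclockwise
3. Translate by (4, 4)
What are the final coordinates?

Step 1: Scale → (32, 18)
Step 2: Rotate 180° → (-32, -18)
Step 3: Translate → (-28, -14)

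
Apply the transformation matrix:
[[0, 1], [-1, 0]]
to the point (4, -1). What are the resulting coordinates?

Matrix multiplication:
[[0, 1], [-1, 0]] × [4, -1]ᵀ
= [(0)(4) + (1)(-1), (-1)(4) + (0)(-1)]ᵀ
= [-1, -4]ᵀ
Result: (-1, -4)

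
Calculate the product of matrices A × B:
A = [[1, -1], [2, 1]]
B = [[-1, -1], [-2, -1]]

Matrix multiplication:
C[0][0] = 1×-1 + -1×-2 = 1
C[0][1] = 1×-1 + -1×-1 = 0
C[1][0] = 2×-1 + 1×-2 = -4
C[1][1] = 2×-1 + 1×-1 = -3
Result: [[1, 0], [-4, -3]]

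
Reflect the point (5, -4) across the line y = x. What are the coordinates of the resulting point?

Reflection across line y = x: (5, -4) → (-4, 5)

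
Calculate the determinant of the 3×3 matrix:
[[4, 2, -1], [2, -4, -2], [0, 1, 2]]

Expansion along first row:
det = 4·det([[-4,-2],[1,2]]) - 2·det([[2,-2],[0,2]]) + -1·det([[2,-4],[0,1]])
    = 4·(-4·2 - -2·1) - 2·(2·2 - -2·0) + -1·(2·1 - -4·0)
    = 4·-6 - 2·4 + -1·2
    = -24 + -8 + -2 = -34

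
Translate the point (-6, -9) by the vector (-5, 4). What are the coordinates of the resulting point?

Translation by (-5, 4) (homogeneous matrix [[1, 0, -5], [0, 1, 4], [0, 0, 1]]):
x' = -6 + -5 = -11
y' = -9 + 4 = -5
Result: (-11, -5)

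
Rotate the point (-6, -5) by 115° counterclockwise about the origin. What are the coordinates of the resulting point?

Rotation matrix for 115°: [[cos 115°, -sin 115°], [sin 115°, cos 115°]] ≈ [[-0.422618, -0.906308], [0.906308, -0.422618]]
[[-0.422618, -0.906308], [0.906308, -0.422618]] × [-6, -5]ᵀ ≈ [7.0672, -3.3248]ᵀ
Result: (7.0672, -3.3248)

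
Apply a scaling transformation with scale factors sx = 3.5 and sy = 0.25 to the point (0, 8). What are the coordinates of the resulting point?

Scaling matrix:
[[3.50, 0], [0, 0.25]]
Result: (0 × 3.5, 8 × 0.25) = (0, 2)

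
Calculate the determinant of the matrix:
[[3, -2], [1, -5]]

For a 2×2 matrix [[a, b], [c, d]], det = ad - bc
det = (3)(-5) - (-2)(1) = -15 - -2 = -13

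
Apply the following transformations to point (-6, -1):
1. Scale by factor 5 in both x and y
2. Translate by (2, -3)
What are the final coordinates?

Step 1: Scale (-6, -1) by 5 → (-30, -5)
Step 2: Translate by (2, -3) → (-28, -8)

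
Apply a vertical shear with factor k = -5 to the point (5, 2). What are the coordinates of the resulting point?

Shear matrix for vertical shear with factor k = -5:
[[1, 0], [-5, 1]]
Result: (5, 2) → (5, -23)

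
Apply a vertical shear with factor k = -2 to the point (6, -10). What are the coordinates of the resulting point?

Shear matrix for vertical shear with factor k = -2:
[[1, 0], [-2, 1]]
Result: (6, -10) → (6, -22)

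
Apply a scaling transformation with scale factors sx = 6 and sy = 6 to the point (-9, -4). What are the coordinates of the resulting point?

Scaling matrix:
[[6, 0], [0, 6]]
Result: (-9 × 6, -4 × 6) = (-54, -24)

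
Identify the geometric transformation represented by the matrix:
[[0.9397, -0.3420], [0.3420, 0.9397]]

This matrix represents: rotation by 20° counterclockwise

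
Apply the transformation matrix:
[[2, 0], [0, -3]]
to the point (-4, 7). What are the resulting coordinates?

Matrix multiplication:
[[2, 0], [0, -3]] × [-4, 7]ᵀ
= [(2)(-4) + (0)(7), (0)(-4) + (-3)(7)]ᵀ
= [-8, -21]ᵀ
Result: (-8, -21)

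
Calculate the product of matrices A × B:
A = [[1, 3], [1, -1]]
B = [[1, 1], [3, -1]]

Matrix multiplication:
C[0][0] = 1×1 + 3×3 = 10
C[0][1] = 1×1 + 3×-1 = -2
C[1][0] = 1×1 + -1×3 = -2
C[1][1] = 1×1 + -1×-1 = 2
Result: [[10, -2], [-2, 2]]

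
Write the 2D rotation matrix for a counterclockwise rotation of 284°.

Rotation matrix formula: [[cos θ, -sin θ], [sin θ, cos θ]]
For θ = 284°:
cos(284°) = 0.2419
sin(284°) = -0.9703
Result: [[0.2419, 0.9703], [-0.9703, 0.2419]]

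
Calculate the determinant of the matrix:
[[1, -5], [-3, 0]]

For a 2×2 matrix [[a, b], [c, d]], det = ad - bc
det = (1)(0) - (-5)(-3) = 0 - 15 = -15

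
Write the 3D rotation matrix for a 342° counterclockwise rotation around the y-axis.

Rotation matrix for counterclockwise 342° around y-axis:
cos(342°) = 0.9511, sin(342°) = -0.3090
Result: [[0.9511, 0, -0.3090], [0, 1, 0], [0.3090, 0, 0.9511]]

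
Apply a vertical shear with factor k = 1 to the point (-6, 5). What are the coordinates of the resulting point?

Shear matrix for vertical shear with factor k = 1:
[[1, 0], [1, 1]]
Result: (-6, 5) → (-6, -1)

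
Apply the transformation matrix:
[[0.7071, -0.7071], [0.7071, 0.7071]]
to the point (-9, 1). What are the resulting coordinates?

Matrix multiplication:
[[0.7071, -0.7071], [0.7071, 0.7071]] × [-9, 1]ᵀ
= [(0.7071)(-9) + (-0.7071)(1), (0.7071)(-9) + (0.7071)(1)]ᵀ
= [-7.0710, -5.6568]ᵀ
Result: (-7.0710, -5.6568)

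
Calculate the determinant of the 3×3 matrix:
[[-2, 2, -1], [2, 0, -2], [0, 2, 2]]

Expansion along first row:
det = -2·det([[0,-2],[2,2]]) - 2·det([[2,-2],[0,2]]) + -1·det([[2,0],[0,2]])
    = -2·(0·2 - -2·2) - 2·(2·2 - -2·0) + -1·(2·2 - 0·0)
    = -2·4 - 2·4 + -1·4
    = -8 + -8 + -4 = -20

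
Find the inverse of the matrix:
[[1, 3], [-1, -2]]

For [[a,b],[c,d]], inverse = (1/det)·[[d,-b],[-c,a]]
det = (1)(-2) - (3)(-1) = -2 - -3 = 1
Inverse = [[-2, -3], [1, 1]]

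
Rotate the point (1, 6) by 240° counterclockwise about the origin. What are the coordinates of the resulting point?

Rotation matrix for 240°: [[cos 240°, -sin 240°], [sin 240°, cos 240°]] ≈ [[-0.500000, 0.866025], [-0.866025, -0.500000]]
[[-0.500000, 0.866025], [-0.866025, -0.500000]] × [1, 6]ᵀ ≈ [4.6962, -3.8660]ᵀ
Result: (4.6962, -3.8660)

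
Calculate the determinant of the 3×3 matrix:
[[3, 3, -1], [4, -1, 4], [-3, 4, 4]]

Expansion along first row:
det = 3·det([[-1,4],[4,4]]) - 3·det([[4,4],[-3,4]]) + -1·det([[4,-1],[-3,4]])
    = 3·(-1·4 - 4·4) - 3·(4·4 - 4·-3) + -1·(4·4 - -1·-3)
    = 3·-20 - 3·28 + -1·13
    = -60 + -84 + -13 = -157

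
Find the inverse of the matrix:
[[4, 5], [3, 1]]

For [[a,b],[c,d]], inverse = (1/det)·[[d,-b],[-c,a]]
det = (4)(1) - (5)(3) = 4 - 15 = -11
Inverse = (1/-11)·[[1, -5], [-3, 4]]
= [[-1/11, 5/11], [3/11, -4/11]]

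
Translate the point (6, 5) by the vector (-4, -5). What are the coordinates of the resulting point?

Translation by (-4, -5) (homogeneous matrix [[1, 0, -4], [0, 1, -5], [0, 0, 1]]):
x' = 6 + -4 = 2
y' = 5 + -5 = 0
Result: (2, 0)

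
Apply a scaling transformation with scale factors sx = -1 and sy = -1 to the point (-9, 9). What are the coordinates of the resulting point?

Scaling matrix:
[[-1, 0], [0, -1]]
Result: (-9 × -1, 9 × -1) = (9, -9)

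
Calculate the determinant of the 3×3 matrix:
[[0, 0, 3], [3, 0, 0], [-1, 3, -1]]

Expansion along first row:
det = 0·det([[0,0],[3,-1]]) - 0·det([[3,0],[-1,-1]]) + 3·det([[3,0],[-1,3]])
    = 0·(0·-1 - 0·3) - 0·(3·-1 - 0·-1) + 3·(3·3 - 0·-1)
    = 0·0 - 0·-3 + 3·9
    = 0 + 0 + 27 = 27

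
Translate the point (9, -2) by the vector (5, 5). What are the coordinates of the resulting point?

Translation by (5, 5) (homogeneous matrix [[1, 0, 5], [0, 1, 5], [0, 0, 1]]):
x' = 9 + 5 = 14
y' = -2 + 5 = 3
Result: (14, 3)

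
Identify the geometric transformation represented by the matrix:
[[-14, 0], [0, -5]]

This matrix represents: non-uniform scaling by sx = -14, sy = -5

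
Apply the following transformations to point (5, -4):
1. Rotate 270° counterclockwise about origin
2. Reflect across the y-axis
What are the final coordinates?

Step 1: Rotate 270° → (-4, -5)
Step 2: Reflect across y-axis → (4, -5)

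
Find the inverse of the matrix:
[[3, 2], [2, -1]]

For [[a,b],[c,d]], inverse = (1/det)·[[d,-b],[-c,a]]
det = (3)(-1) - (2)(2) = -3 - 4 = -7
Inverse = (1/-7)·[[-1, -2], [-2, 3]]
= [[1/7, 2/7], [2/7, -3/7]]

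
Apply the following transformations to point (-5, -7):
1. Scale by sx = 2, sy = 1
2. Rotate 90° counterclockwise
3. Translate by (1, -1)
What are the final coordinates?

Step 1: Scale → (-10, -7)
Step 2: Rotate 90° → (7, -10)
Step 3: Translate → (8, -11)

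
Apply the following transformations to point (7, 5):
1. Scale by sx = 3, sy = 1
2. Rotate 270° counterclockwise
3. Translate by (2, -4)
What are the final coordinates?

Step 1: Scale → (21, 5)
Step 2: Rotate 270° → (5, -21)
Step 3: Translate → (7, -25)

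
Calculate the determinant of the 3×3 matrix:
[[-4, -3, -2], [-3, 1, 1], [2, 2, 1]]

Expansion along first row:
det = -4·det([[1,1],[2,1]]) - -3·det([[-3,1],[2,1]]) + -2·det([[-3,1],[2,2]])
    = -4·(1·1 - 1·2) - -3·(-3·1 - 1·2) + -2·(-3·2 - 1·2)
    = -4·-1 - -3·-5 + -2·-8
    = 4 + -15 + 16 = 5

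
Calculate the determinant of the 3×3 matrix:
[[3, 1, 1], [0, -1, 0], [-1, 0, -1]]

Expansion along first row:
det = 3·det([[-1,0],[0,-1]]) - 1·det([[0,0],[-1,-1]]) + 1·det([[0,-1],[-1,0]])
    = 3·(-1·-1 - 0·0) - 1·(0·-1 - 0·-1) + 1·(0·0 - -1·-1)
    = 3·1 - 1·0 + 1·-1
    = 3 + 0 + -1 = 2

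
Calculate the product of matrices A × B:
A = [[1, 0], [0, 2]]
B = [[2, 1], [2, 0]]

Matrix multiplication:
C[0][0] = 1×2 + 0×2 = 2
C[0][1] = 1×1 + 0×0 = 1
C[1][0] = 0×2 + 2×2 = 4
C[1][1] = 0×1 + 2×0 = 0
Result: [[2, 1], [4, 0]]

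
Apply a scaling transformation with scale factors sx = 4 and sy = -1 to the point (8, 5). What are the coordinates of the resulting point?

Scaling matrix:
[[4, 0], [0, -1]]
Result: (8 × 4, 5 × -1) = (32, -5)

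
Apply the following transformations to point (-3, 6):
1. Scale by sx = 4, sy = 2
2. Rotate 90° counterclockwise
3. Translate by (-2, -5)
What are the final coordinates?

Step 1: Scale → (-12, 12)
Step 2: Rotate 90° → (-12, -12)
Step 3: Translate → (-14, -17)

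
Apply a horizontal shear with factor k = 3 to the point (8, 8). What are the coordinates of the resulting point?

Shear matrix for horizontal shear with factor k = 3:
[[1, 3], [0, 1]]
Result: (8, 8) → (32, 8)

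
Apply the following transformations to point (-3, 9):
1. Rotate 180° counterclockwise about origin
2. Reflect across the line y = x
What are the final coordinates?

Step 1: Rotate 180° → (3, -9)
Step 2: Reflect across line y = x → (-9, 3)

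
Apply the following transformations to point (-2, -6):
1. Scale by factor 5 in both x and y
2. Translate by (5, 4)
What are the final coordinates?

Step 1: Scale (-2, -6) by 5 → (-10, -30)
Step 2: Translate by (5, 4) → (-5, -26)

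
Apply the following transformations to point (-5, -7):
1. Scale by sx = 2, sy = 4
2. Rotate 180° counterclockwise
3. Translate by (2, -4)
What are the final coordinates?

Step 1: Scale → (-10, -28)
Step 2: Rotate 180° → (10, 28)
Step 3: Translate → (12, 24)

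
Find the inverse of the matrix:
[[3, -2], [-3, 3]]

For [[a,b],[c,d]], inverse = (1/det)·[[d,-b],[-c,a]]
det = (3)(3) - (-2)(-3) = 9 - 6 = 3
Inverse = (1/3)·[[3, 2], [3, 3]]
= [[1, 2/3], [1, 1]]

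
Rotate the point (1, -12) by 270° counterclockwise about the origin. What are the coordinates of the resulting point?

Rotation matrix for 270°: [[cos 270°, -sin 270°], [sin 270°, cos 270°]] = [[0, 1], [-1, 0]]
[[0, 1], [-1, 0]] × [1, -12]ᵀ = [-12, -1]ᵀ
Result: (-12, -1)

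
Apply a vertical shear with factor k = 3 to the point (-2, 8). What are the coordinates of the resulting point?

Shear matrix for vertical shear with factor k = 3:
[[1, 0], [3, 1]]
Result: (-2, 8) → (-2, 2)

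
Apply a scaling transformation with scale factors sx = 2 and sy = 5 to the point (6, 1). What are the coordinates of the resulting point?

Scaling matrix:
[[2, 0], [0, 5]]
Result: (6 × 2, 1 × 5) = (12, 5)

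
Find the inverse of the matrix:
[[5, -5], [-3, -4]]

For [[a,b],[c,d]], inverse = (1/det)·[[d,-b],[-c,a]]
det = (5)(-4) - (-5)(-3) = -20 - 15 = -35
Inverse = (1/-35)·[[-4, 5], [3, 5]]
= [[4/35, -1/7], [-3/35, -1/7]]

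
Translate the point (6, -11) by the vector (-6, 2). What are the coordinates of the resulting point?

Translation by (-6, 2) (homogeneous matrix [[1, 0, -6], [0, 1, 2], [0, 0, 1]]):
x' = 6 + -6 = 0
y' = -11 + 2 = -9
Result: (0, -9)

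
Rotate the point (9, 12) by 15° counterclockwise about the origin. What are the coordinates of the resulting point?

Rotation matrix for 15°: [[cos 15°, -sin 15°], [sin 15°, cos 15°]] ≈ [[0.965926, -0.258819], [0.258819, 0.965926]]
[[0.965926, -0.258819], [0.258819, 0.965926]] × [9, 12]ᵀ ≈ [5.5875, 13.9205]ᵀ
Result: (5.5875, 13.9205)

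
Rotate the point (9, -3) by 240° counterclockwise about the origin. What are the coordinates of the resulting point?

Rotation matrix for 240°: [[cos 240°, -sin 240°], [sin 240°, cos 240°]] ≈ [[-0.500000, 0.866025], [-0.866025, -0.500000]]
[[-0.500000, 0.866025], [-0.866025, -0.500000]] × [9, -3]ᵀ ≈ [-7.0981, -6.2942]ᵀ
Result: (-7.0981, -6.2942)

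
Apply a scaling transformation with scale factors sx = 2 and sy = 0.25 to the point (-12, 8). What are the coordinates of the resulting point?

Scaling matrix:
[[2, 0], [0, 0.25]]
Result: (-12 × 2, 8 × 0.25) = (-24, 2)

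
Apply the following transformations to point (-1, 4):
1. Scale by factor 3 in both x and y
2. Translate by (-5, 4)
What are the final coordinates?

Step 1: Scale (-1, 4) by 3 → (-3, 12)
Step 2: Translate by (-5, 4) → (-8, 16)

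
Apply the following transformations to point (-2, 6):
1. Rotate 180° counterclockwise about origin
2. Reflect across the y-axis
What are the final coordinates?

Step 1: Rotate 180° → (2, -6)
Step 2: Reflect across y-axis → (-2, -6)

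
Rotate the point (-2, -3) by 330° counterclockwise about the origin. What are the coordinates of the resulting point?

Rotation matrix for 330°: [[cos 330°, -sin 330°], [sin 330°, cos 330°]] ≈ [[0.866025, 0.500000], [-0.500000, 0.866025]]
[[0.866025, 0.500000], [-0.500000, 0.866025]] × [-2, -3]ᵀ ≈ [-3.2321, -1.5981]ᵀ
Result: (-3.2321, -1.5981)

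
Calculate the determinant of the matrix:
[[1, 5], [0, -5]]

For a 2×2 matrix [[a, b], [c, d]], det = ad - bc
det = (1)(-5) - (5)(0) = -5 - 0 = -5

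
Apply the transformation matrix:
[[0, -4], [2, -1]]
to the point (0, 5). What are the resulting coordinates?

Matrix multiplication:
[[0, -4], [2, -1]] × [0, 5]ᵀ
= [(0)(0) + (-4)(5), (2)(0) + (-1)(5)]ᵀ
= [-20, -5]ᵀ
Result: (-20, -5)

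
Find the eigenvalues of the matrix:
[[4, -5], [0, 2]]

Characteristic equation: det(A - λI) = 0
λ² - (trace)λ + (det) = 0
trace = 4 + 2 = 6, det = (4)(2) - (-5)(0) = 8
λ² - (6)λ + (8) = 0
λ = (6 ± √((6)² - 4·(8))) / 2 = (6 ± √4) / 2
Solving: λ = 2, 4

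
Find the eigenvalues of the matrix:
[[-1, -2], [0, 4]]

Characteristic equation: det(A - λI) = 0
λ² - (trace)λ + (det) = 0
trace = -1 + 4 = 3, det = (-1)(4) - (-2)(0) = -4
λ² - (3)λ + (-4) = 0
λ = (3 ± √((3)² - 4·(-4))) / 2 = (3 ± √25) / 2
Solving: λ = -1, 4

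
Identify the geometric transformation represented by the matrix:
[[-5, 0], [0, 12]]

This matrix represents: non-uniform scaling by sx = -5, sy = 12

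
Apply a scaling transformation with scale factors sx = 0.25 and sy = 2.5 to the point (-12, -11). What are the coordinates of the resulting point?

Scaling matrix:
[[0.25, 0], [0, 2.50]]
Result: (-12 × 0.25, -11 × 2.5) = (-3, -27.5)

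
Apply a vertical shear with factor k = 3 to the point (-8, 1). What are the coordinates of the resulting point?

Shear matrix for vertical shear with factor k = 3:
[[1, 0], [3, 1]]
Result: (-8, 1) → (-8, -23)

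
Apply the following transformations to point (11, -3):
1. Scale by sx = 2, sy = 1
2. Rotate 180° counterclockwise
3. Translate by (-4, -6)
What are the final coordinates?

Step 1: Scale → (22, -3)
Step 2: Rotate 180° → (-22, 3)
Step 3: Translate → (-26, -3)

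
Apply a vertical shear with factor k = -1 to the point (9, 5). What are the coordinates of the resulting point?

Shear matrix for vertical shear with factor k = -1:
[[1, 0], [-1, 1]]
Result: (9, 5) → (9, -4)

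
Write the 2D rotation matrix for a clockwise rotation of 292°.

Rotation matrix formula: [[cos θ, -sin θ], [sin θ, cos θ]]
A clockwise rotation by 292° is equivalent to a counterclockwise rotation by -292°.
For θ = -292°:
cos(-292°) = 0.3746
sin(-292°) = 0.9272
Result: [[0.3746, -0.9272], [0.9272, 0.3746]]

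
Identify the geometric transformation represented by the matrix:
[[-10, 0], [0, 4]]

This matrix represents: non-uniform scaling by sx = -10, sy = 4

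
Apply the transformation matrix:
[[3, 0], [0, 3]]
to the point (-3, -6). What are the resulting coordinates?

Matrix multiplication:
[[3, 0], [0, 3]] × [-3, -6]ᵀ
= [(3)(-3) + (0)(-6), (0)(-3) + (3)(-6)]ᵀ
= [-9, -18]ᵀ
Result: (-9, -18)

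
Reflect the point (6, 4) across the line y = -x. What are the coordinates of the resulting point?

Reflection across line y = -x: (6, 4) → (-4, -6)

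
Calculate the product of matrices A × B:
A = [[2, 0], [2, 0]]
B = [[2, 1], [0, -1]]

Matrix multiplication:
C[0][0] = 2×2 + 0×0 = 4
C[0][1] = 2×1 + 0×-1 = 2
C[1][0] = 2×2 + 0×0 = 4
C[1][1] = 2×1 + 0×-1 = 2
Result: [[4, 2], [4, 2]]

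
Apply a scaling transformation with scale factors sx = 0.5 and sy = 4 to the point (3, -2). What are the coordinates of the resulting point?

Scaling matrix:
[[0.50, 0], [0, 4]]
Result: (3 × 0.5, -2 × 4) = (1.5, -8)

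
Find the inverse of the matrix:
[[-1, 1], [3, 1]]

For [[a,b],[c,d]], inverse = (1/det)·[[d,-b],[-c,a]]
det = (-1)(1) - (1)(3) = -1 - 3 = -4
Inverse = (1/-4)·[[1, -1], [-3, -1]]
= [[-1/4, 1/4], [3/4, 1/4]]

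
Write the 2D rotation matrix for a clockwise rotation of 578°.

Rotation matrix formula: [[cos θ, -sin θ], [sin θ, cos θ]]
A clockwise rotation by 578° is equivalent to a counterclockwise rotation by -578°.
For θ = -578°:
cos(-578°) = -0.7880
sin(-578°) = 0.6157
Result: [[-0.7880, -0.6157], [0.6157, -0.7880]]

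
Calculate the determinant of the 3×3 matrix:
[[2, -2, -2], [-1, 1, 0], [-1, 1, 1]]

Expansion along first row:
det = 2·det([[1,0],[1,1]]) - -2·det([[-1,0],[-1,1]]) + -2·det([[-1,1],[-1,1]])
    = 2·(1·1 - 0·1) - -2·(-1·1 - 0·-1) + -2·(-1·1 - 1·-1)
    = 2·1 - -2·-1 + -2·0
    = 2 + -2 + 0 = 0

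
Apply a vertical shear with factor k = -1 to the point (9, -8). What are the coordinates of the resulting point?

Shear matrix for vertical shear with factor k = -1:
[[1, 0], [-1, 1]]
Result: (9, -8) → (9, -17)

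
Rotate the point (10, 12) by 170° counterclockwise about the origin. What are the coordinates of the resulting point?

Rotation matrix for 170°: [[cos 170°, -sin 170°], [sin 170°, cos 170°]] ≈ [[-0.984808, -0.173648], [0.173648, -0.984808]]
[[-0.984808, -0.173648], [0.173648, -0.984808]] × [10, 12]ᵀ ≈ [-11.9319, -10.0812]ᵀ
Result: (-11.9319, -10.0812)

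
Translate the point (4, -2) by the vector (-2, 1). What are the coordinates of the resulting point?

Translation by (-2, 1) (homogeneous matrix [[1, 0, -2], [0, 1, 1], [0, 0, 1]]):
x' = 4 + -2 = 2
y' = -2 + 1 = -1
Result: (2, -1)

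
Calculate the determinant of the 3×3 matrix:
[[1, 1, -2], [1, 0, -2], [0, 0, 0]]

Expansion along first row:
det = 1·det([[0,-2],[0,0]]) - 1·det([[1,-2],[0,0]]) + -2·det([[1,0],[0,0]])
    = 1·(0·0 - -2·0) - 1·(1·0 - -2·0) + -2·(1·0 - 0·0)
    = 1·0 - 1·0 + -2·0
    = 0 + 0 + 0 = 0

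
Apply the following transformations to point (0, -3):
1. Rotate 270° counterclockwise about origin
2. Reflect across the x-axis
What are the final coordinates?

Step 1: Rotate 270° → (-3, 0)
Step 2: Reflect across x-axis → (-3, 0)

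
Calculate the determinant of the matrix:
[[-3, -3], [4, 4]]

For a 2×2 matrix [[a, b], [c, d]], det = ad - bc
det = (-3)(4) - (-3)(4) = -12 - -12 = 0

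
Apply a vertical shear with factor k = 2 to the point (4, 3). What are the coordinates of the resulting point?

Shear matrix for vertical shear with factor k = 2:
[[1, 0], [2, 1]]
Result: (4, 3) → (4, 11)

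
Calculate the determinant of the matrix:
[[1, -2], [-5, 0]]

For a 2×2 matrix [[a, b], [c, d]], det = ad - bc
det = (1)(0) - (-2)(-5) = 0 - 10 = -10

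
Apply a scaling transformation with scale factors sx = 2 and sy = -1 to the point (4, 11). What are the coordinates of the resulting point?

Scaling matrix:
[[2, 0], [0, -1]]
Result: (4 × 2, 11 × -1) = (8, -11)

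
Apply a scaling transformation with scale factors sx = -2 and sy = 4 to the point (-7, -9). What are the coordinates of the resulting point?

Scaling matrix:
[[-2, 0], [0, 4]]
Result: (-7 × -2, -9 × 4) = (14, -36)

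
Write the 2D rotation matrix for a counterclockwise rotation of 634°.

Rotation matrix formula: [[cos θ, -sin θ], [sin θ, cos θ]]
For θ = 634°:
cos(634°) = 0.0698
sin(634°) = -0.9976
Result: [[0.0698, 0.9976], [-0.9976, 0.0698]]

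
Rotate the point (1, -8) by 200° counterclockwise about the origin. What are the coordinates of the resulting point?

Rotation matrix for 200°: [[cos 200°, -sin 200°], [sin 200°, cos 200°]] ≈ [[-0.939693, 0.342020], [-0.342020, -0.939693]]
[[-0.939693, 0.342020], [-0.342020, -0.939693]] × [1, -8]ᵀ ≈ [-3.6759, 7.1755]ᵀ
Result: (-3.6759, 7.1755)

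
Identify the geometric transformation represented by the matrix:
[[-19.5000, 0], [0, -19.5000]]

This matrix represents: uniform scaling by factor -19.5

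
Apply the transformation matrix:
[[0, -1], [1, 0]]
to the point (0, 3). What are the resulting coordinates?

Matrix multiplication:
[[0, -1], [1, 0]] × [0, 3]ᵀ
= [(0)(0) + (-1)(3), (1)(0) + (0)(3)]ᵀ
= [-3, 0]ᵀ
Result: (-3, 0)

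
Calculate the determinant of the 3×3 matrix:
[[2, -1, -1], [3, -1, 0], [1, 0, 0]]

Expansion along first row:
det = 2·det([[-1,0],[0,0]]) - -1·det([[3,0],[1,0]]) + -1·det([[3,-1],[1,0]])
    = 2·(-1·0 - 0·0) - -1·(3·0 - 0·1) + -1·(3·0 - -1·1)
    = 2·0 - -1·0 + -1·1
    = 0 + 0 + -1 = -1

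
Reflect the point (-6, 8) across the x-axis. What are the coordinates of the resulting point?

Reflection across x-axis: (-6, 8) → (-6, -8)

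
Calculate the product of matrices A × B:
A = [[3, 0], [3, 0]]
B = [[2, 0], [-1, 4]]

Matrix multiplication:
C[0][0] = 3×2 + 0×-1 = 6
C[0][1] = 3×0 + 0×4 = 0
C[1][0] = 3×2 + 0×-1 = 6
C[1][1] = 3×0 + 0×4 = 0
Result: [[6, 0], [6, 0]]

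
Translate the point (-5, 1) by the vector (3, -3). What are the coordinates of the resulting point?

Translation by (3, -3) (homogeneous matrix [[1, 0, 3], [0, 1, -3], [0, 0, 1]]):
x' = -5 + 3 = -2
y' = 1 + -3 = -2
Result: (-2, -2)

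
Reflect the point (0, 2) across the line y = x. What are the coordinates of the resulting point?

Reflection across line y = x: (0, 2) → (2, 0)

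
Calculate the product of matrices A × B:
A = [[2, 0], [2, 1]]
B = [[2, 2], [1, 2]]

Matrix multiplication:
C[0][0] = 2×2 + 0×1 = 4
C[0][1] = 2×2 + 0×2 = 4
C[1][0] = 2×2 + 1×1 = 5
C[1][1] = 2×2 + 1×2 = 6
Result: [[4, 4], [5, 6]]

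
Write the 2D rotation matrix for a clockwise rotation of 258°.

Rotation matrix formula: [[cos θ, -sin θ], [sin θ, cos θ]]
A clockwise rotation by 258° is equivalent to a counterclockwise rotation by -258°.
For θ = -258°:
cos(-258°) = -0.2079
sin(-258°) = 0.9781
Result: [[-0.2079, -0.9781], [0.9781, -0.2079]]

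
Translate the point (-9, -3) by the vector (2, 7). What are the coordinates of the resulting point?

Translation by (2, 7) (homogeneous matrix [[1, 0, 2], [0, 1, 7], [0, 0, 1]]):
x' = -9 + 2 = -7
y' = -3 + 7 = 4
Result: (-7, 4)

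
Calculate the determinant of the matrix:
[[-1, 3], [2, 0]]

For a 2×2 matrix [[a, b], [c, d]], det = ad - bc
det = (-1)(0) - (3)(2) = 0 - 6 = -6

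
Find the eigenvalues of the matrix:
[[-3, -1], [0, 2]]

Characteristic equation: det(A - λI) = 0
λ² - (trace)λ + (det) = 0
trace = -3 + 2 = -1, det = (-3)(2) - (-1)(0) = -6
λ² - (-1)λ + (-6) = 0
λ = (-1 ± √((-1)² - 4·(-6))) / 2 = (-1 ± √25) / 2
Solving: λ = -3, 2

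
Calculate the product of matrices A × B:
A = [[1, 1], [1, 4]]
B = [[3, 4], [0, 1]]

Matrix multiplication:
C[0][0] = 1×3 + 1×0 = 3
C[0][1] = 1×4 + 1×1 = 5
C[1][0] = 1×3 + 4×0 = 3
C[1][1] = 1×4 + 4×1 = 8
Result: [[3, 5], [3, 8]]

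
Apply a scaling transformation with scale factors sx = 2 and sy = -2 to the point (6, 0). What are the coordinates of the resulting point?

Scaling matrix:
[[2, 0], [0, -2]]
Result: (6 × 2, 0 × -2) = (12, 0)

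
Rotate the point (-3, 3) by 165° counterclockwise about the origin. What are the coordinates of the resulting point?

Rotation matrix for 165°: [[cos 165°, -sin 165°], [sin 165°, cos 165°]] ≈ [[-0.965926, -0.258819], [0.258819, -0.965926]]
[[-0.965926, -0.258819], [0.258819, -0.965926]] × [-3, 3]ᵀ ≈ [2.1213, -3.6742]ᵀ
Result: (2.1213, -3.6742)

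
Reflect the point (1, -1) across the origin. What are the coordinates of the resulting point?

Reflection across origin: (1, -1) → (-1, 1)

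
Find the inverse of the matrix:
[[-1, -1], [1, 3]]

For [[a,b],[c,d]], inverse = (1/det)·[[d,-b],[-c,a]]
det = (-1)(3) - (-1)(1) = -3 - -1 = -2
Inverse = (1/-2)·[[3, 1], [-1, -1]]
= [[-3/2, -1/2], [1/2, 1/2]]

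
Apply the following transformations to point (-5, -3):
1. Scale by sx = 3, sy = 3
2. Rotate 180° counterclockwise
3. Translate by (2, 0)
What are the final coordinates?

Step 1: Scale → (-15, -9)
Step 2: Rotate 180° → (15, 9)
Step 3: Translate → (17, 9)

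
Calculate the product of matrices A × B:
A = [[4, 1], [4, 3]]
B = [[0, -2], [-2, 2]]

Matrix multiplication:
C[0][0] = 4×0 + 1×-2 = -2
C[0][1] = 4×-2 + 1×2 = -6
C[1][0] = 4×0 + 3×-2 = -6
C[1][1] = 4×-2 + 3×2 = -2
Result: [[-2, -6], [-6, -2]]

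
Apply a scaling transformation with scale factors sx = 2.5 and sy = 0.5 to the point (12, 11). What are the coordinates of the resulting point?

Scaling matrix:
[[2.50, 0], [0, 0.50]]
Result: (12 × 2.5, 11 × 0.5) = (30, 5.5)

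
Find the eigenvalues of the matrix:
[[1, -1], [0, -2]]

Characteristic equation: det(A - λI) = 0
λ² - (trace)λ + (det) = 0
trace = 1 + -2 = -1, det = (1)(-2) - (-1)(0) = -2
λ² - (-1)λ + (-2) = 0
λ = (-1 ± √((-1)² - 4·(-2))) / 2 = (-1 ± √9) / 2
Solving: λ = -2, 1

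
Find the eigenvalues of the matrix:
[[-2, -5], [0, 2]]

Characteristic equation: det(A - λI) = 0
λ² - (trace)λ + (det) = 0
trace = -2 + 2 = 0, det = (-2)(2) - (-5)(0) = -4
λ² - (0)λ + (-4) = 0
λ = (0 ± √((0)² - 4·(-4))) / 2 = (0 ± √16) / 2
Solving: λ = -2, 2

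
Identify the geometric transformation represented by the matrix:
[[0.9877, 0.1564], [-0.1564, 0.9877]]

This matrix represents: rotation by 351° counterclockwise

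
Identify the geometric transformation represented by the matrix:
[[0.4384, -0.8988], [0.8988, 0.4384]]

This matrix represents: rotation by 64° counterclockwise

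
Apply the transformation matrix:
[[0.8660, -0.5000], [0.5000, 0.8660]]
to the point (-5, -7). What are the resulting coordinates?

Matrix multiplication:
[[0.8660, -0.5000], [0.5000, 0.8660]] × [-5, -7]ᵀ
= [(0.8660)(-5) + (-0.5000)(-7), (0.5000)(-5) + (0.8660)(-7)]ᵀ
= [-0.8300, -8.5620]ᵀ
Result: (-0.8300, -8.5620)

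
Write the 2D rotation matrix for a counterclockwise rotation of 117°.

Rotation matrix formula: [[cos θ, -sin θ], [sin θ, cos θ]]
For θ = 117°:
cos(117°) = -0.4540
sin(117°) = 0.8910
Result: [[-0.4540, -0.8910], [0.8910, -0.4540]]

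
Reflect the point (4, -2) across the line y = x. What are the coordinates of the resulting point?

Reflection across line y = x: (4, -2) → (-2, 4)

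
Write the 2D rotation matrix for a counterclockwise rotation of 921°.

Rotation matrix formula: [[cos θ, -sin θ], [sin θ, cos θ]]
For θ = 921°:
cos(921°) = -0.9336
sin(921°) = -0.3584
Result: [[-0.9336, 0.3584], [-0.3584, -0.9336]]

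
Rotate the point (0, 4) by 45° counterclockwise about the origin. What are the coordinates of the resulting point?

Rotation matrix for 45°: [[cos 45°, -sin 45°], [sin 45°, cos 45°]] ≈ [[0.707107, -0.707107], [0.707107, 0.707107]]
[[0.707107, -0.707107], [0.707107, 0.707107]] × [0, 4]ᵀ ≈ [-2.8284, 2.8284]ᵀ
Result: (-2.8284, 2.8284)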